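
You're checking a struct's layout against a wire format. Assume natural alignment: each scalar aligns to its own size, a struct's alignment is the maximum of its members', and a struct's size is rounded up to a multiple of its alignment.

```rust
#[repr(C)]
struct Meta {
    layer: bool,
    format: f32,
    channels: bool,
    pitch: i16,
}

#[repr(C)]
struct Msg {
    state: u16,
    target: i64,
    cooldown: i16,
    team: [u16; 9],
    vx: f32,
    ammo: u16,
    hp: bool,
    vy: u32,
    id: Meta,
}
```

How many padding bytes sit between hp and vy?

1

Meta: @0: layer [1B, align 1] → 1; +3 pad (align 4); @4: format [4B, align 4] → 8; @8: channels [1B, align 1] → 9; +1 pad (align 2); @10: pitch [2B, align 2] → 12; size 12, align 4
@0: state [2B, align 2] → 2
+6 pad (align 8)
@8: target [8B, align 8] → 16
@16: cooldown [2B, align 2] → 18
@18: team [18B, align 2] → 36
@36: vx [4B, align 4] → 40
@40: ammo [2B, align 2] → 42
@42: hp [1B, align 1] → 43
+1 pad (align 4)
@44: vy [4B, align 4] → 48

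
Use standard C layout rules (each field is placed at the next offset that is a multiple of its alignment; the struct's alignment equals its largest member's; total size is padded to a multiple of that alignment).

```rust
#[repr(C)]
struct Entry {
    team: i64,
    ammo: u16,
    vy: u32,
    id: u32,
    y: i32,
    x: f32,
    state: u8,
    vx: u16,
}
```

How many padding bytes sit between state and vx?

1

team at 0 (size 8, align 8) → ends 8
ammo at 8 (size 2, align 2) → ends 10
pad 2 to align 4 for vy
vy at 12 (size 4, align 4) → ends 16
id at 16 (size 4, align 4) → ends 20
y at 20 (size 4, align 4) → ends 24
x at 24 (size 4, align 4) → ends 28
state at 28 (size 1, align 1) → ends 29
pad 1 to align 2 for vx
vx at 30 (size 2, align 2) → ends 32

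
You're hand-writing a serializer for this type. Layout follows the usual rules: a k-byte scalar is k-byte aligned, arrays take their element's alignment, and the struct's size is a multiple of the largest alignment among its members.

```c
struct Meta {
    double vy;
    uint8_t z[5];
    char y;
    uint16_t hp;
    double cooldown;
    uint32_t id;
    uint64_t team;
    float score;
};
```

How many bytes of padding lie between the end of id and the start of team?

4

vy at 0 (size 8, align 8) → ends 8
z at 8 (size 5, align 1) → ends 13
y at 13 (size 1, align 1) → ends 14
hp at 14 (size 2, align 2) → ends 16
cooldown at 16 (size 8, align 8) → ends 24
id at 24 (size 4, align 4) → ends 28
pad 4 to align 8 for team
team at 32 (size 8, align 8) → ends 40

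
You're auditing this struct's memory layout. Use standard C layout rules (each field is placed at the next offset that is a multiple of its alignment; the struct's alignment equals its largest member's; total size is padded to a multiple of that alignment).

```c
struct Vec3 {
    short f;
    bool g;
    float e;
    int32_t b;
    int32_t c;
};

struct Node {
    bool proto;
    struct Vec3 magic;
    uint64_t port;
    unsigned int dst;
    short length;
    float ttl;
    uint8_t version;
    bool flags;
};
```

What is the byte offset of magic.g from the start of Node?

6

Vec3: @0: f [2B, align 2] → 2; @2: g [1B, align 1] → 3; +1 pad (align 4); @4: e [4B, align 4] → 8; @8: b [4B, align 4] → 12; @12: c [4B, align 4] → 16; size 16, align 4
@0: proto [1B, align 1] → 1
+3 pad (align 4)
@4: magic [16B, align 4] → 20
within Vec3: g at 2
4 + 2 = 6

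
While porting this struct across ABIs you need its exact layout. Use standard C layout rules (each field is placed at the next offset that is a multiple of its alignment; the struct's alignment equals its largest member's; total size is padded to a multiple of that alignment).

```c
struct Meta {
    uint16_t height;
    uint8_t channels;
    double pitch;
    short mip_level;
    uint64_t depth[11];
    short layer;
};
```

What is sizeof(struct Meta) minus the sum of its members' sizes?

17

0..2  height  (2B, 2-aligned)
2..3  channels  (1B, 1-aligned)
3..8  -- padding (5B)
8..16  pitch  (8B, 8-aligned)
16..18  mip_level  (2B, 2-aligned)
18..24  -- padding (6B)
24..112  depth  (88B, 8-aligned)
112..114  layer  (2B, 2-aligned)
114..120  -- tail padding (6B)
sizeof = 120, alignof = 8
data bytes 103, size 120 → padding 17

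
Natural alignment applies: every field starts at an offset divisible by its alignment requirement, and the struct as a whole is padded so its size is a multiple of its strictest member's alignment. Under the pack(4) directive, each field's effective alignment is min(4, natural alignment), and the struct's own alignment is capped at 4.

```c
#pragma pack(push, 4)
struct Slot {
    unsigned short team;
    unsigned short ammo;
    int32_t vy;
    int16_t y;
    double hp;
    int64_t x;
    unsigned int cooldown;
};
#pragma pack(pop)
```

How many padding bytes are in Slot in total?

team at 0 (size 2, align 2) → ends 2
ammo at 2 (size 2, align 2) → ends 4
vy at 4 (size 4, align 4) → ends 8
y at 8 (size 2, align 2) → ends 10
pad 2 to align 4 for hp
hp at 12 (size 8, align 4) → ends 20
x at 20 (size 8, align 4) → ends 28
cooldown at 28 (size 4, align 4) → ends 32
total 32 bytes, alignment 4
data bytes 30, size 32 → padding 2

2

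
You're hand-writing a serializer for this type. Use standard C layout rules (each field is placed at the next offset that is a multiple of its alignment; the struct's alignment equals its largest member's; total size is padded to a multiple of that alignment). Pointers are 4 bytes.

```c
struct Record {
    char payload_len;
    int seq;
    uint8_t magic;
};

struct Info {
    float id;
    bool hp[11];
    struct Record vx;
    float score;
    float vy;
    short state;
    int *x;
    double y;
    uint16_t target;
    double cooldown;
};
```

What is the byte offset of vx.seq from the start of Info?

Record: payload_len at 0 (size 1, align 1) → ends 1; pad 3 to align 4 for seq; seq at 4 (size 4, align 4) → ends 8; magic at 8 (size 1, align 1) → ends 9; tail pad 3 to reach multiple of 4; total 12 bytes, alignment 4
id at 0 (size 4, align 4) → ends 4
hp at 4 (size 11, align 1) → ends 15
pad 1 to align 4 for vx
vx at 16 (size 12, align 4) → ends 28
within Record: seq at 4
16 + 4 = 20

20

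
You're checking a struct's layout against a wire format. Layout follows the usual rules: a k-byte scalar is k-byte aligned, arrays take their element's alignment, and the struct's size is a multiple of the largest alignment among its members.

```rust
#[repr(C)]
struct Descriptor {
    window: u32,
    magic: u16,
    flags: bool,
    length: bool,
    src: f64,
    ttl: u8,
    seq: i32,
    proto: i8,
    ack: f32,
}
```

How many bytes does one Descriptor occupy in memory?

window at 0 (size 4, align 4) → ends 4
magic at 4 (size 2, align 2) → ends 6
flags at 6 (size 1, align 1) → ends 7
length at 7 (size 1, align 1) → ends 8
src at 8 (size 8, align 8) → ends 16
ttl at 16 (size 1, align 1) → ends 17
pad 3 to align 4 for seq
seq at 20 (size 4, align 4) → ends 24
proto at 24 (size 1, align 1) → ends 25
pad 3 to align 4 for ack
ack at 28 (size 4, align 4) → ends 32
total 32 bytes, alignment 8

32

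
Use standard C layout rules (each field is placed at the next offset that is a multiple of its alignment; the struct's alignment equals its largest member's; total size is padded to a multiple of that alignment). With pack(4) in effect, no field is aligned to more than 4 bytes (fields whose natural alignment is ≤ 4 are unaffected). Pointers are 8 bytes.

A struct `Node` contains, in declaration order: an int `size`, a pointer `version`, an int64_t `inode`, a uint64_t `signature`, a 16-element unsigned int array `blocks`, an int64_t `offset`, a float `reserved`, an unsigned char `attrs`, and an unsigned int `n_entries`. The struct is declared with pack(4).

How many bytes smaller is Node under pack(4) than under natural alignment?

8

natural layout:
  size at 0 (size 4, align 4) → ends 4
  pad 4 to align 8 for version
  version at 8 (size 8, align 8) → ends 16
  inode at 16 (size 8, align 8) → ends 24
  signature at 24 (size 8, align 8) → ends 32
  blocks at 32 (size 64, align 4) → ends 96
  offset at 96 (size 8, align 8) → ends 104
  reserved at 104 (size 4, align 4) → ends 108
  attrs at 108 (size 1, align 1) → ends 109
  pad 3 to align 4 for n_entries
  n_entries at 112 (size 4, align 4) → ends 116
  tail pad 4 to reach multiple of 8
  total 120 bytes, alignment 8
packed(4) layout:
  size at 0 (size 4, align 4) → ends 4
  version at 4 (size 8, align 4) → ends 12
  inode at 12 (size 8, align 4) → ends 20
  signature at 20 (size 8, align 4) → ends 28
  blocks at 28 (size 64, align 4) → ends 92
  offset at 92 (size 8, align 4) → ends 100
  reserved at 100 (size 4, align 4) → ends 104
  attrs at 104 (size 1, align 1) → ends 105
  pad 3 to align 4 for n_entries
  n_entries at 108 (size 4, align 4) → ends 112
  total 112 bytes, alignment 4
120 − 112 = 8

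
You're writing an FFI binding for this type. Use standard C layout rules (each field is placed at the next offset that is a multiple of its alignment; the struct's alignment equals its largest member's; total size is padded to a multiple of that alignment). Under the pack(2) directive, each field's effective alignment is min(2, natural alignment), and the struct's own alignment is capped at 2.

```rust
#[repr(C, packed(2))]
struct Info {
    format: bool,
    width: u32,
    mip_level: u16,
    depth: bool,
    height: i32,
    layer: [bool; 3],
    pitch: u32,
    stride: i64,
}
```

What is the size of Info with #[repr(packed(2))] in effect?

30

0..1  format  (1B, 1-aligned)
1..2  -- padding (1B)
2..6  width  (4B, 2-aligned)
6..8  mip_level  (2B, 2-aligned)
8..9  depth  (1B, 1-aligned)
9..10  -- padding (1B)
10..14  height  (4B, 2-aligned)
14..17  layer  (3B, 1-aligned)
17..18  -- padding (1B)
18..22  pitch  (4B, 2-aligned)
22..30  stride  (8B, 2-aligned)
sizeof = 30, alignof = 2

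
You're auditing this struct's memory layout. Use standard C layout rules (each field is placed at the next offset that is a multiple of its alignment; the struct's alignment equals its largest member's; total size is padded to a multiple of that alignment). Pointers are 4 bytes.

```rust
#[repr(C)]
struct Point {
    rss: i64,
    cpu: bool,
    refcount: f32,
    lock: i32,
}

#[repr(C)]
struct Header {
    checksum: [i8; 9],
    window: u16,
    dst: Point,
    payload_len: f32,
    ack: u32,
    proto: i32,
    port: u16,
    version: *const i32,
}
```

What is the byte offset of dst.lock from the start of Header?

32

Point: 0..8  rss  (8B, 8-aligned); 8..9  cpu  (1B, 1-aligned); 9..12  -- padding (3B); 12..16  refcount  (4B, 4-aligned); 16..20  lock  (4B, 4-aligned); 20..24  -- tail padding (4B); sizeof = 24, alignof = 8
0..9  checksum  (9B, 1-aligned)
9..10  -- padding (1B)
10..12  window  (2B, 2-aligned)
12..16  -- padding (4B)
16..40  dst  (24B, 8-aligned)
within Point: lock at 16
16 + 16 = 32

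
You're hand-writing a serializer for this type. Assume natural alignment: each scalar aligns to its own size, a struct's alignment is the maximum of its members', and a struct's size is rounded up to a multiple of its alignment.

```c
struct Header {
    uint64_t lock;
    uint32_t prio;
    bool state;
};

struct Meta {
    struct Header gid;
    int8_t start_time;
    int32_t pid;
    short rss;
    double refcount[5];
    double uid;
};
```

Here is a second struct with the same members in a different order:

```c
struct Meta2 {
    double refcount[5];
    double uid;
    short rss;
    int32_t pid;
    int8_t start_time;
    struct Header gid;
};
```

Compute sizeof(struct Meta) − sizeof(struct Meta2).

Header: @0: lock [8B, align 8] → 8; @8: prio [4B, align 4] → 12; @12: state [1B, align 1] → 13; +3 tail pad (align 8); size 16, align 8
@0: gid [16B, align 8] → 16
@16: start_time [1B, align 1] → 17
+3 pad (align 4)
@20: pid [4B, align 4] → 24
@24: rss [2B, align 2] → 26
+6 pad (align 8)
@32: refcount [40B, align 8] → 72
@72: uid [8B, align 8] → 80
size 80, align 8
— Meta2 —
@0: refcount [40B, align 8] → 40
@40: uid [8B, align 8] → 48
@48: rss [2B, align 2] → 50
+2 pad (align 4)
@52: pid [4B, align 4] → 56
@56: start_time [1B, align 1] → 57
+7 pad (align 8)
@64: gid [16B, align 8] → 80
size 80, align 8
80 − 80 = 0

0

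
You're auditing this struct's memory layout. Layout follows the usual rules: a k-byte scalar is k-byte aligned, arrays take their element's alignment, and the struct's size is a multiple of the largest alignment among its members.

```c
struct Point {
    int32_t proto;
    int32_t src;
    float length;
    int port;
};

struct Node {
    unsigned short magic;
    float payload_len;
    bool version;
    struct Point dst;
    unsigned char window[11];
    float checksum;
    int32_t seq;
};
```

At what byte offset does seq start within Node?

Point: 0..4  proto  (4B, 4-aligned); 4..8  src  (4B, 4-aligned); 8..12  length  (4B, 4-aligned); 12..16  port  (4B, 4-aligned); sizeof = 16, alignof = 4
0..2  magic  (2B, 2-aligned)
2..4  -- padding (2B)
4..8  payload_len  (4B, 4-aligned)
8..9  version  (1B, 1-aligned)
9..12  -- padding (3B)
12..28  dst  (16B, 4-aligned)
28..39  window  (11B, 1-aligned)
39..40  -- padding (1B)
40..44  checksum  (4B, 4-aligned)
44..48  seq  (4B, 4-aligned)

44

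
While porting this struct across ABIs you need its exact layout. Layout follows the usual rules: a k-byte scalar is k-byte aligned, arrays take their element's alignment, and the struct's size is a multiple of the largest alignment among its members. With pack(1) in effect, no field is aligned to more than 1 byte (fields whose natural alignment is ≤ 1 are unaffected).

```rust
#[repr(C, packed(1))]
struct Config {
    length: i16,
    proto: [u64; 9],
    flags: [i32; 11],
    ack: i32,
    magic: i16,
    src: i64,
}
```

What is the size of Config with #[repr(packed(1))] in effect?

132

0..2  length  (2B, 1-aligned)
2..74  proto  (72B, 1-aligned)
74..118  flags  (44B, 1-aligned)
118..122  ack  (4B, 1-aligned)
122..124  magic  (2B, 1-aligned)
124..132  src  (8B, 1-aligned)
sizeof = 132, alignof = 1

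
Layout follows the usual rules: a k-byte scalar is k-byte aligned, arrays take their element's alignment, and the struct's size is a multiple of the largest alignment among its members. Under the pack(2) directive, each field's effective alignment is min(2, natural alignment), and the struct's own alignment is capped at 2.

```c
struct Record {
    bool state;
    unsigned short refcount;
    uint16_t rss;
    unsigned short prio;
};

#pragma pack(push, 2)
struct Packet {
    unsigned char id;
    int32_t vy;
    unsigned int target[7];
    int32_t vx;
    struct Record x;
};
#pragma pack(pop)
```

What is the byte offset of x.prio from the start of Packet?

Record: @0: state [1B, align 1] → 1; +1 pad (align 2); @2: refcount [2B, align 2] → 4; @4: rss [2B, align 2] → 6; @6: prio [2B, align 2] → 8; size 8, align 2
@0: id [1B, align 1] → 1
+1 pad (align 2)
@2: vy [4B, align 2] → 6
@6: target [28B, align 2] → 34
@34: vx [4B, align 2] → 38
@38: x [8B, align 2] → 46
within Record: prio at 6
38 + 6 = 44

44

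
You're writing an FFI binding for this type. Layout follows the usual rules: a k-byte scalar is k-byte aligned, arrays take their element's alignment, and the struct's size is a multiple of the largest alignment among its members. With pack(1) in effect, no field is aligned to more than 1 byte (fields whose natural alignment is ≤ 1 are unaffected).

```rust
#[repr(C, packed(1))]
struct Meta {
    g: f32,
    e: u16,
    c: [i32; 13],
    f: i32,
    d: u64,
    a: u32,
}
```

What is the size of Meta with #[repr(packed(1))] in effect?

@0: g [4B, align 1] → 4
@4: e [2B, align 1] → 6
@6: c [52B, align 1] → 58
@58: f [4B, align 1] → 62
@62: d [8B, align 1] → 70
@70: a [4B, align 1] → 74
size 74, align 1

74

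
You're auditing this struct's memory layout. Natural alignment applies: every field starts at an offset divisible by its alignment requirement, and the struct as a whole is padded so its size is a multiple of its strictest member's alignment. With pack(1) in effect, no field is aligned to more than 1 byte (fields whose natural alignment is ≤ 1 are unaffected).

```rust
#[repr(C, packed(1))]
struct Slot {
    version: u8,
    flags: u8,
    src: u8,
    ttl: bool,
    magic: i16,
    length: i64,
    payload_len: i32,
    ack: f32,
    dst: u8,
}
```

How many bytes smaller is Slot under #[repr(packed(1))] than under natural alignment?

9

natural layout:
  @0: version [1B, align 1] → 1
  @1: flags [1B, align 1] → 2
  @2: src [1B, align 1] → 3
  @3: ttl [1B, align 1] → 4
  @4: magic [2B, align 2] → 6
  +2 pad (align 8)
  @8: length [8B, align 8] → 16
  @16: payload_len [4B, align 4] → 20
  @20: ack [4B, align 4] → 24
  @24: dst [1B, align 1] → 25
  +7 tail pad (align 8)
  size 32, align 8
packed(1) layout:
  @0: version [1B, align 1] → 1
  @1: flags [1B, align 1] → 2
  @2: src [1B, align 1] → 3
  @3: ttl [1B, align 1] → 4
  @4: magic [2B, align 1] → 6
  @6: length [8B, align 1] → 14
  @14: payload_len [4B, align 1] → 18
  @18: ack [4B, align 1] → 22
  @22: dst [1B, align 1] → 23
  size 23, align 1
32 − 23 = 9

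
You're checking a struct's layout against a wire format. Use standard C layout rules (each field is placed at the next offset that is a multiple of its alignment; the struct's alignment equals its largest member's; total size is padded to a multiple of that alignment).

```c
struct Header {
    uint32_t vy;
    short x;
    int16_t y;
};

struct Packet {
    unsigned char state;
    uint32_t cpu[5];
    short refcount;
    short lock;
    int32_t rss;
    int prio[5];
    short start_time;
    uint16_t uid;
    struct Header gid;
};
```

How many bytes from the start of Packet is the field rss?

28

Header: vy at 0 (size 4, align 4) → ends 4; x at 4 (size 2, align 2) → ends 6; y at 6 (size 2, align 2) → ends 8; total 8 bytes, alignment 4
state at 0 (size 1, align 1) → ends 1
pad 3 to align 4 for cpu
cpu at 4 (size 20, align 4) → ends 24
refcount at 24 (size 2, align 2) → ends 26
lock at 26 (size 2, align 2) → ends 28
rss at 28 (size 4, align 4) → ends 32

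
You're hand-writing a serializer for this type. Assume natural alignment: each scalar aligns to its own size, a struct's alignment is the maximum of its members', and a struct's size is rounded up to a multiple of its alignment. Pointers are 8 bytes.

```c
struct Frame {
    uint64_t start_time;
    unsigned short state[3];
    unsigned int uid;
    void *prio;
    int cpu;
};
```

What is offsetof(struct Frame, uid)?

16

0..8  start_time  (8B, 8-aligned)
8..14  state  (6B, 2-aligned)
14..16  -- padding (2B)
16..20  uid  (4B, 4-aligned)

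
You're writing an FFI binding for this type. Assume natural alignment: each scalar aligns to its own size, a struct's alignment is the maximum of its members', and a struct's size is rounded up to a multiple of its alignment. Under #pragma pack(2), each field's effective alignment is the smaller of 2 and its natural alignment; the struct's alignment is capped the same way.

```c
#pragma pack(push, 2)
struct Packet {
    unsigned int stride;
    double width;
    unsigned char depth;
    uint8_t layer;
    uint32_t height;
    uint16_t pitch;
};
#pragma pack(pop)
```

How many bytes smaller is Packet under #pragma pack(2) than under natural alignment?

12

natural layout:
  0..4  stride  (4B, 4-aligned)
  4..8  -- padding (4B)
  8..16  width  (8B, 8-aligned)
  16..17  depth  (1B, 1-aligned)
  17..18  layer  (1B, 1-aligned)
  18..20  -- padding (2B)
  20..24  height  (4B, 4-aligned)
  24..26  pitch  (2B, 2-aligned)
  26..32  -- tail padding (6B)
  sizeof = 32, alignof = 8
packed(2) layout:
  0..4  stride  (4B, 2-aligned)
  4..12  width  (8B, 2-aligned)
  12..13  depth  (1B, 1-aligned)
  13..14  layer  (1B, 1-aligned)
  14..18  height  (4B, 2-aligned)
  18..20  pitch  (2B, 2-aligned)
  sizeof = 20, alignof = 2
32 − 20 = 12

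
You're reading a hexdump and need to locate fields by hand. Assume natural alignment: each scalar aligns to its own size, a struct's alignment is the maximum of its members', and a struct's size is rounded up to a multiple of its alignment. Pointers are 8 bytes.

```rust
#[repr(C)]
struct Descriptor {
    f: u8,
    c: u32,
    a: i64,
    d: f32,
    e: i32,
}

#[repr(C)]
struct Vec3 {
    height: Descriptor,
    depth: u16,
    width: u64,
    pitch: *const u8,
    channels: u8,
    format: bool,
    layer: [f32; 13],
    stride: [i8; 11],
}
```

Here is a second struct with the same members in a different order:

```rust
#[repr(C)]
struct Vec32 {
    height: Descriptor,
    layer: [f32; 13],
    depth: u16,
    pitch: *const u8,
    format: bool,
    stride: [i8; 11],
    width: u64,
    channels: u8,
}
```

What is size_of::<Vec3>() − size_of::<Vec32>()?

Descriptor: @0: f [1B, align 1] → 1; +3 pad (align 4); @4: c [4B, align 4] → 8; @8: a [8B, align 8] → 16; @16: d [4B, align 4] → 20; @20: e [4B, align 4] → 24; size 24, align 8
@0: height [24B, align 8] → 24
@24: depth [2B, align 2] → 26
+6 pad (align 8)
@32: width [8B, align 8] → 40
@40: pitch [8B, align 8] → 48
@48: channels [1B, align 1] → 49
@49: format [1B, align 1] → 50
+2 pad (align 4)
@52: layer [52B, align 4] → 104
@104: stride [11B, align 1] → 115
+5 tail pad (align 8)
size 120, align 8
— Vec32 —
@0: height [24B, align 8] → 24
@24: layer [52B, align 4] → 76
@76: depth [2B, align 2] → 78
+2 pad (align 8)
@80: pitch [8B, align 8] → 88
@88: format [1B, align 1] → 89
@89: stride [11B, align 1] → 100
+4 pad (align 8)
@104: width [8B, align 8] → 112
@112: channels [1B, align 1] → 113
+7 tail pad (align 8)
size 120, align 8
120 − 120 = 0

0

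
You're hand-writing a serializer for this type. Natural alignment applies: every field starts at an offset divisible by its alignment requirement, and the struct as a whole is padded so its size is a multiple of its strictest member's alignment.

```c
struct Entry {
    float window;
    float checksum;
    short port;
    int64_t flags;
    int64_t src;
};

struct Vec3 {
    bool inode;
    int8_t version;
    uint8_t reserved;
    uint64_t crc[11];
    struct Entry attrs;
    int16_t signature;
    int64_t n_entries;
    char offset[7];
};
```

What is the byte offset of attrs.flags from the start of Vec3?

112

Entry: window at 0 (size 4, align 4) → ends 4; checksum at 4 (size 4, align 4) → ends 8; port at 8 (size 2, align 2) → ends 10; pad 6 to align 8 for flags; flags at 16 (size 8, align 8) → ends 24; src at 24 (size 8, align 8) → ends 32; total 32 bytes, alignment 8
inode at 0 (size 1, align 1) → ends 1
version at 1 (size 1, align 1) → ends 2
reserved at 2 (size 1, align 1) → ends 3
pad 5 to align 8 for crc
crc at 8 (size 88, align 8) → ends 96
attrs at 96 (size 32, align 8) → ends 128
within Entry: flags at 16
96 + 16 = 112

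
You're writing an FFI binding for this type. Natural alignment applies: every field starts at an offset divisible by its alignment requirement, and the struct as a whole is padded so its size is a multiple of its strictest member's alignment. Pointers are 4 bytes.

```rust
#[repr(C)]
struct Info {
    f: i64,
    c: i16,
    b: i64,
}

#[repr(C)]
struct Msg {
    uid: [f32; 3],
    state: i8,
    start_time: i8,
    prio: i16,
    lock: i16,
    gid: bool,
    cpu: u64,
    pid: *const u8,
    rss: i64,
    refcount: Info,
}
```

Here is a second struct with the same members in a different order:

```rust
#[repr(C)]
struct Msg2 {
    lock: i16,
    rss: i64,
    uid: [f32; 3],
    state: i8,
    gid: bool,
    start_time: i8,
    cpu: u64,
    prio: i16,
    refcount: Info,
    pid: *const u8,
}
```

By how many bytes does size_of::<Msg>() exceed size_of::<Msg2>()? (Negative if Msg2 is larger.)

Info: 0..8  f  (8B, 8-aligned); 8..10  c  (2B, 2-aligned); 10..16  -- padding (6B); 16..24  b  (8B, 8-aligned); sizeof = 24, alignof = 8
0..12  uid  (12B, 4-aligned)
12..13  state  (1B, 1-aligned)
13..14  start_time  (1B, 1-aligned)
14..16  prio  (2B, 2-aligned)
16..18  lock  (2B, 2-aligned)
18..19  gid  (1B, 1-aligned)
19..24  -- padding (5B)
24..32  cpu  (8B, 8-aligned)
32..36  pid  (4B, 4-aligned)
36..40  -- padding (4B)
40..48  rss  (8B, 8-aligned)
48..72  refcount  (24B, 8-aligned)
sizeof = 72, alignof = 8
— Msg2 —
0..2  lock  (2B, 2-aligned)
2..8  -- padding (6B)
8..16  rss  (8B, 8-aligned)
16..28  uid  (12B, 4-aligned)
28..29  state  (1B, 1-aligned)
29..30  gid  (1B, 1-aligned)
30..31  start_time  (1B, 1-aligned)
31..32  -- padding (1B)
32..40  cpu  (8B, 8-aligned)
40..42  prio  (2B, 2-aligned)
42..48  -- padding (6B)
48..72  refcount  (24B, 8-aligned)
72..76  pid  (4B, 4-aligned)
76..80  -- tail padding (4B)
sizeof = 80, alignof = 8
72 − 80 = -8

-8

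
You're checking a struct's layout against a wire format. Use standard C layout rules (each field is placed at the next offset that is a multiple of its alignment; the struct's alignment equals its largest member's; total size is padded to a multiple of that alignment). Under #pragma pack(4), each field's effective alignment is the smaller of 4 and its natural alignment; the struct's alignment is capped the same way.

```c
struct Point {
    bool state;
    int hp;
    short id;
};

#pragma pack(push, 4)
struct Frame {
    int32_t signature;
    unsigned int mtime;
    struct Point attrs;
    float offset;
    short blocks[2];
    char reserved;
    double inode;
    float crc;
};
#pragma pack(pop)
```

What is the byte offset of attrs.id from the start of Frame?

16

Point: state at 0 (size 1, align 1) → ends 1; pad 3 to align 4 for hp; hp at 4 (size 4, align 4) → ends 8; id at 8 (size 2, align 2) → ends 10; tail pad 2 to reach multiple of 4; total 12 bytes, alignment 4
signature at 0 (size 4, align 4) → ends 4
mtime at 4 (size 4, align 4) → ends 8
attrs at 8 (size 12, align 4) → ends 20
within Point: id at 8
8 + 8 = 16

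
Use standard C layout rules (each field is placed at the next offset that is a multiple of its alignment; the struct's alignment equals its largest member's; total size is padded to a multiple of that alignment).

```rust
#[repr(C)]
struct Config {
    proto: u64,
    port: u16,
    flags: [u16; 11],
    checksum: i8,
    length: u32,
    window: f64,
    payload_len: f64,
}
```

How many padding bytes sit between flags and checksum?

0

0..8  proto  (8B, 8-aligned)
8..10  port  (2B, 2-aligned)
10..32  flags  (22B, 2-aligned)
32..33  checksum  (1B, 1-aligned)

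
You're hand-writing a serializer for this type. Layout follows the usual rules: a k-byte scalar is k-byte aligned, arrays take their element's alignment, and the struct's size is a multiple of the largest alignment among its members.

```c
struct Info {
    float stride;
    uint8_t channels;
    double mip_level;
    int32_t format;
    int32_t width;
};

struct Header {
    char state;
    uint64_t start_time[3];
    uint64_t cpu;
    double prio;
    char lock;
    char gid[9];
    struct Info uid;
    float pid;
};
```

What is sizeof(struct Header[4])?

Info: @0: stride [4B, align 4] → 4; @4: channels [1B, align 1] → 5; +3 pad (align 8); @8: mip_level [8B, align 8] → 16; @16: format [4B, align 4] → 20; @20: width [4B, align 4] → 24; size 24, align 8
@0: state [1B, align 1] → 1
+7 pad (align 8)
@8: start_time [24B, align 8] → 32
@32: cpu [8B, align 8] → 40
@40: prio [8B, align 8] → 48
@48: lock [1B, align 1] → 49
@49: gid [9B, align 1] → 58
+6 pad (align 8)
@64: uid [24B, align 8] → 88
@88: pid [4B, align 4] → 92
+4 tail pad (align 8)
size 96, align 8
array of 4: 4 × 96 = 384

384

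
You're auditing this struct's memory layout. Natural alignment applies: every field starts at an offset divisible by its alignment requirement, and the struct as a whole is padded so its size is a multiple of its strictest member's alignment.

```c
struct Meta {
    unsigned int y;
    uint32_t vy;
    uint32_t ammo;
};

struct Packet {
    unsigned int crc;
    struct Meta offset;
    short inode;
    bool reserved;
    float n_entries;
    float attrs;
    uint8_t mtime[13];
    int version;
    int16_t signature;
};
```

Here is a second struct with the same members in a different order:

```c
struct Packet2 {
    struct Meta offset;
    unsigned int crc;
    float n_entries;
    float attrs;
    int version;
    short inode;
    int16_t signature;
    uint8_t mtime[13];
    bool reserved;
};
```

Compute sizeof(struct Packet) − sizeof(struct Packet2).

Meta: @0: y [4B, align 4] → 4; @4: vy [4B, align 4] → 8; @8: ammo [4B, align 4] → 12; size 12, align 4
@0: crc [4B, align 4] → 4
@4: offset [12B, align 4] → 16
@16: inode [2B, align 2] → 18
@18: reserved [1B, align 1] → 19
+1 pad (align 4)
@20: n_entries [4B, align 4] → 24
@24: attrs [4B, align 4] → 28
@28: mtime [13B, align 1] → 41
+3 pad (align 4)
@44: version [4B, align 4] → 48
@48: signature [2B, align 2] → 50
+2 tail pad (align 4)
size 52, align 4
— Packet2 —
@0: offset [12B, align 4] → 12
@12: crc [4B, align 4] → 16
@16: n_entries [4B, align 4] → 20
@20: attrs [4B, align 4] → 24
@24: version [4B, align 4] → 28
@28: inode [2B, align 2] → 30
@30: signature [2B, align 2] → 32
@32: mtime [13B, align 1] → 45
@45: reserved [1B, align 1] → 46
+2 tail pad (align 4)
size 48, align 4
52 − 48 = 4

4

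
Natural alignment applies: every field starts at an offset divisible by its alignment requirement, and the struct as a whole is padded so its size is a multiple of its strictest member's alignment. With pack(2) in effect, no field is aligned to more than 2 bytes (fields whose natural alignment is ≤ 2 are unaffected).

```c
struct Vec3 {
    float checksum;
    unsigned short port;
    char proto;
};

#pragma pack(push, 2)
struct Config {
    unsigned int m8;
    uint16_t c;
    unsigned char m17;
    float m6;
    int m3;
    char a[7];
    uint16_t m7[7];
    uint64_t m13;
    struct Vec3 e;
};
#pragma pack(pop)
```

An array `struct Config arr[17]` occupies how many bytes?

918

Vec3: @0: checksum [4B, align 4] → 4; @4: port [2B, align 2] → 6; @6: proto [1B, align 1] → 7; +1 tail pad (align 4); size 8, align 4
@0: m8 [4B, align 2] → 4
@4: c [2B, align 2] → 6
@6: m17 [1B, align 1] → 7
+1 pad (align 2)
@8: m6 [4B, align 2] → 12
@12: m3 [4B, align 2] → 16
@16: a [7B, align 1] → 23
+1 pad (align 2)
@24: m7 [14B, align 2] → 38
@38: m13 [8B, align 2] → 46
@46: e [8B, align 2] → 54
size 54, align 2
array of 17: 17 × 54 = 918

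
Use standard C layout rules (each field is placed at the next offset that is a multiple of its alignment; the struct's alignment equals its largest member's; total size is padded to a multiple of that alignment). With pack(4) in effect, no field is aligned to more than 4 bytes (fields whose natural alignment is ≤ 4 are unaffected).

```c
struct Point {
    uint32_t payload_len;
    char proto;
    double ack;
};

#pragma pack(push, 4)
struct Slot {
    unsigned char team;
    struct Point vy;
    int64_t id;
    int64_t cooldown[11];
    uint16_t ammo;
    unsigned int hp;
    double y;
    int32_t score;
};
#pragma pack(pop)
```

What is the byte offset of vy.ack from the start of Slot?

Point: payload_len at 0 (size 4, align 4) → ends 4; proto at 4 (size 1, align 1) → ends 5; pad 3 to align 8 for ack; ack at 8 (size 8, align 8) → ends 16; total 16 bytes, alignment 8
team at 0 (size 1, align 1) → ends 1
pad 3 to align 4 for vy
vy at 4 (size 16, align 4) → ends 20
within Point: ack at 8
4 + 8 = 12

12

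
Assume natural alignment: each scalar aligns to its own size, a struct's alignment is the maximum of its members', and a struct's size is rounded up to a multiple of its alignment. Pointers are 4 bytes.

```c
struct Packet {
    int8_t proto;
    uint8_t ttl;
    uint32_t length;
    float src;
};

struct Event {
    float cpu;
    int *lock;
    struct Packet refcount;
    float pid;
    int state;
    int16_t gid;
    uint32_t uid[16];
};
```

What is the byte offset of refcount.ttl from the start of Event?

9

Packet: @0: proto [1B, align 1] → 1; @1: ttl [1B, align 1] → 2; +2 pad (align 4); @4: length [4B, align 4] → 8; @8: src [4B, align 4] → 12; size 12, align 4
@0: cpu [4B, align 4] → 4
@4: lock [4B, align 4] → 8
@8: refcount [12B, align 4] → 20
within Packet: ttl at 1
8 + 1 = 9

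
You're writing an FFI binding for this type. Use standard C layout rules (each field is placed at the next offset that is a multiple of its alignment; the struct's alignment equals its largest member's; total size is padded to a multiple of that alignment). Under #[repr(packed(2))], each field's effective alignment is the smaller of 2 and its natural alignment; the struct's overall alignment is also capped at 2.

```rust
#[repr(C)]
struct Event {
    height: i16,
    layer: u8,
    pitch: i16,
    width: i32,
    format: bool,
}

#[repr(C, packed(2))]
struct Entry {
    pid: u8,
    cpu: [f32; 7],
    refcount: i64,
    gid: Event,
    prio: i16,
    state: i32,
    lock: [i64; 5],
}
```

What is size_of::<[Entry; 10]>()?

1000

Event: height at 0 (size 2, align 2) → ends 2; layer at 2 (size 1, align 1) → ends 3; pad 1 to align 2 for pitch; pitch at 4 (size 2, align 2) → ends 6; pad 2 to align 4 for width; width at 8 (size 4, align 4) → ends 12; format at 12 (size 1, align 1) → ends 13; tail pad 3 to reach multiple of 4; total 16 bytes, alignment 4
pid at 0 (size 1, align 1) → ends 1
pad 1 to align 2 for cpu
cpu at 2 (size 28, align 2) → ends 30
refcount at 30 (size 8, align 2) → ends 38
gid at 38 (size 16, align 2) → ends 54
prio at 54 (size 2, align 2) → ends 56
state at 56 (size 4, align 2) → ends 60
lock at 60 (size 40, align 2) → ends 100
total 100 bytes, alignment 2
array of 10: 10 × 100 = 1000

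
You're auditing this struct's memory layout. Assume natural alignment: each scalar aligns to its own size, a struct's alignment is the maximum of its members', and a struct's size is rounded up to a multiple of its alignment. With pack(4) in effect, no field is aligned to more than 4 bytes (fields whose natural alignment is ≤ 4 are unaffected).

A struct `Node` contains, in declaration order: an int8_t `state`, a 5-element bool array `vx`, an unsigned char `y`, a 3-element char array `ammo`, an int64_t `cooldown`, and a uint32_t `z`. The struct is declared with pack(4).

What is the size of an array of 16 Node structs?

384

@0: state [1B, align 1] → 1
@1: vx [5B, align 1] → 6
@6: y [1B, align 1] → 7
@7: ammo [3B, align 1] → 10
+2 pad (align 4)
@12: cooldown [8B, align 4] → 20
@20: z [4B, align 4] → 24
size 24, align 4
array of 16: 16 × 24 = 384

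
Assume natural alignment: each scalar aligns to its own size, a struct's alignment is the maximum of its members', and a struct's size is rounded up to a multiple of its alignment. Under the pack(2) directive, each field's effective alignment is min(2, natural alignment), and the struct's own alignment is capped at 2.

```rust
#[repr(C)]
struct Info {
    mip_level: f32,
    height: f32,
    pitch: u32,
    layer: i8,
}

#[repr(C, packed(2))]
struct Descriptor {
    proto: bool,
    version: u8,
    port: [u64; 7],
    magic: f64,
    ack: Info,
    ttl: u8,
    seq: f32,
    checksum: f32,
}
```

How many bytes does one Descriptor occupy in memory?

92

Info: 0..4  mip_level  (4B, 4-aligned); 4..8  height  (4B, 4-aligned); 8..12  pitch  (4B, 4-aligned); 12..13  layer  (1B, 1-aligned); 13..16  -- tail padding (3B); sizeof = 16, alignof = 4
0..1  proto  (1B, 1-aligned)
1..2  version  (1B, 1-aligned)
2..58  port  (56B, 2-aligned)
58..66  magic  (8B, 2-aligned)
66..82  ack  (16B, 2-aligned)
82..83  ttl  (1B, 1-aligned)
83..84  -- padding (1B)
84..88  seq  (4B, 2-aligned)
88..92  checksum  (4B, 2-aligned)
sizeof = 92, alignof = 2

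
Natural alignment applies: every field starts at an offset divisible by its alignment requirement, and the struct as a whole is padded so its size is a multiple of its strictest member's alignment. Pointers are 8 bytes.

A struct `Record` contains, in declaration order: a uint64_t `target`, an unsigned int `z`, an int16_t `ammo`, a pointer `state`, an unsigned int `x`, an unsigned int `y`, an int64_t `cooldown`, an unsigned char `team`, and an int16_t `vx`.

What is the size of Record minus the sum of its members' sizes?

@0: target [8B, align 8] → 8
@8: z [4B, align 4] → 12
@12: ammo [2B, align 2] → 14
+2 pad (align 8)
@16: state [8B, align 8] → 24
@24: x [4B, align 4] → 28
@28: y [4B, align 4] → 32
@32: cooldown [8B, align 8] → 40
@40: team [1B, align 1] → 41
+1 pad (align 2)
@42: vx [2B, align 2] → 44
+4 tail pad (align 8)
size 48, align 8
data bytes 41, size 48 → padding 7

7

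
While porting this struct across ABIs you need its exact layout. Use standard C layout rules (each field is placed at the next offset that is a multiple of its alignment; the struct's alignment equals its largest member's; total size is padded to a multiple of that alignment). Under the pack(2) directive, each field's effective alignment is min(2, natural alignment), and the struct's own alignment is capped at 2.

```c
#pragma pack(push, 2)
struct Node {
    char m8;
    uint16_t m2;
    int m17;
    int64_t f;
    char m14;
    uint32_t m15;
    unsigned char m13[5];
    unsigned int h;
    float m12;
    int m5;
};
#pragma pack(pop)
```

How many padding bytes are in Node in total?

@0: m8 [1B, align 1] → 1
+1 pad (align 2)
@2: m2 [2B, align 2] → 4
@4: m17 [4B, align 2] → 8
@8: f [8B, align 2] → 16
@16: m14 [1B, align 1] → 17
+1 pad (align 2)
@18: m15 [4B, align 2] → 22
@22: m13 [5B, align 1] → 27
+1 pad (align 2)
@28: h [4B, align 2] → 32
@32: m12 [4B, align 2] → 36
@36: m5 [4B, align 2] → 40
size 40, align 2
data bytes 37, size 40 → padding 3

3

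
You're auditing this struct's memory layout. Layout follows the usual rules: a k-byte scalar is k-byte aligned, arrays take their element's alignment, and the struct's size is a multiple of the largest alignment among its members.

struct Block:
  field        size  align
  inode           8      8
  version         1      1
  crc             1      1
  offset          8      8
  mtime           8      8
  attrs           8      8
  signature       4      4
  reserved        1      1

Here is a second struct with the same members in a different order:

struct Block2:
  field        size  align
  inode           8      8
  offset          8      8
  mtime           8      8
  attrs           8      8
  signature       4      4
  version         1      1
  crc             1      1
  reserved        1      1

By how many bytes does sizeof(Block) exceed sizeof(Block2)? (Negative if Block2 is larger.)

8

inode at 0 (size 8, align 8) → ends 8
version at 8 (size 1, align 1) → ends 9
crc at 9 (size 1, align 1) → ends 10
pad 6 to align 8 for offset
offset at 16 (size 8, align 8) → ends 24
mtime at 24 (size 8, align 8) → ends 32
attrs at 32 (size 8, align 8) → ends 40
signature at 40 (size 4, align 4) → ends 44
reserved at 44 (size 1, align 1) → ends 45
tail pad 3 to reach multiple of 8
total 48 bytes, alignment 8
— Block2 —
inode at 0 (size 8, align 8) → ends 8
offset at 8 (size 8, align 8) → ends 16
mtime at 16 (size 8, align 8) → ends 24
attrs at 24 (size 8, align 8) → ends 32
signature at 32 (size 4, align 4) → ends 36
version at 36 (size 1, align 1) → ends 37
crc at 37 (size 1, align 1) → ends 38
reserved at 38 (size 1, align 1) → ends 39
tail pad 1 to reach multiple of 8
total 40 bytes, alignment 8
48 − 40 = 8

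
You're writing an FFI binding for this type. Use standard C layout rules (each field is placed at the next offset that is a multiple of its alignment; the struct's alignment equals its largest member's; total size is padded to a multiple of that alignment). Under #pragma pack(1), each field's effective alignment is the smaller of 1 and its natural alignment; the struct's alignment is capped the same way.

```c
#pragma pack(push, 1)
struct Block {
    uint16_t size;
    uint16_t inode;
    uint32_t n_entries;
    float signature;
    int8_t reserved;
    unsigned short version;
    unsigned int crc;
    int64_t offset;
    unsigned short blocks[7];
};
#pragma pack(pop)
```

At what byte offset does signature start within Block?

8

0..2  size  (2B, 1-aligned)
2..4  inode  (2B, 1-aligned)
4..8  n_entries  (4B, 1-aligned)
8..12  signature  (4B, 1-aligned)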